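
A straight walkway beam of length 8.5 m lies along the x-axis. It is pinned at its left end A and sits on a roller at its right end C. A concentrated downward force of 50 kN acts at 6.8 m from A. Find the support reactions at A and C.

A_x = 0, A_y = 10.00 kN, C_y = 40.00 kN

ΣM about A: C_y·8.5 − 50·6.8 = 0 → C_y = 340/8.5 = 40.00 kN.
ΣF_y = 0: A_y + 40 − 50 = 0 → A_y = 10.00 kN.
ΣF_x = 0: no horizontal applied forces, so A_x = 0.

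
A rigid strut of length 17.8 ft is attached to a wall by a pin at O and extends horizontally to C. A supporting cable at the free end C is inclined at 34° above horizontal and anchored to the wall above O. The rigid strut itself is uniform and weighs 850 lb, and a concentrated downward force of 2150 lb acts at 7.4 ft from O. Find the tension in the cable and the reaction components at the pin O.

T = 2358 lb, O_x = 1955 lb, O_y = 1681 lb

ΣM about O: T·sin34°·17.8 − 850·8.9 − 2150·7.4 = 0 → T = 23475/(17.8·0.559193) = 2358.43 ≈ 2358 lb.
ΣF_x = 0: O_x − T·cos34° = 0 → O_x = 2358.43 × 0.829038 = 1955 lb.
ΣF_y = 0: O_y + T·sin34° − 850 − 2150 = 0 → O_y = 3000 − 2358.43 × 0.559193 = 1681 lb.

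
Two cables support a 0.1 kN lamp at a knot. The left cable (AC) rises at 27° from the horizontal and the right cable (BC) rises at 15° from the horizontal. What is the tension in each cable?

ΣF_x = 0: −T_AC·cos27° + T_BC·cos15° = 0 → T_BC = 0.922438·T_AC.
ΣF_y = 0: T_AC·sin27° + T_BC·sin15° = 0.1.
Substitute: T_AC·(0.45399 + 0.922438·0.258819) = 0.1 → T_AC = 0.144355 ≈ 0.1444 kN.
Then T_BC = 0.922438 × 0.144355 = 0.1332 kN.

T_AC = 0.1444 kN, T_BC = 0.1332 kN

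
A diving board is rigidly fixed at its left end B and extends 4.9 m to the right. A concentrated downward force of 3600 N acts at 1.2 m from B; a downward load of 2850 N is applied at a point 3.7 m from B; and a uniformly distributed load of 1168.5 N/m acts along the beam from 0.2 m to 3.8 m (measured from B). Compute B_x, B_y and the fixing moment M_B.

Resultant of the distributed load: 1168.5 × 3.6 = 4206.6 N at 2 m from B.
ΣF_x = 0: B_x = 0.
ΣF_y = 0: B_y − 3600 − 2850 − 1168.5·3.6 = 0 → B_y = 10660 N.
ΣM about B: M_B − 3600·1.2 − 2850·3.7 − (1168.5·3.6)·2 = 0 → M_B = 23280 N·m.

B_x = 0, B_y = 10660 N, M_B = 23280 N·m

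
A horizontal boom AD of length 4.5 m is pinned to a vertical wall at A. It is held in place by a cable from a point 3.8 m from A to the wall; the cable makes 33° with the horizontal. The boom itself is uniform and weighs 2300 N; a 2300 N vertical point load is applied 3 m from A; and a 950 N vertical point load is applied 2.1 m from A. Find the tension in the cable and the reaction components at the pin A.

ΣM about A: T·sin33°·3.8 − 2300·2.25 − 2300·3 − 950·2.1 = 0 → T = 14070/(3.8·0.544639) = 6798.32 ≈ 6798 N.
ΣF_x = 0: A_x − T·cos33° = 0 → A_x = 6798.32 × 0.838671 = 5702 N.
ΣF_y = 0: A_y + T·sin33° − 2300 − 2300 − 950 = 0 → A_y = 5550 − 6798.32 × 0.544639 = 1847 N.

T = 6798 N, A_x = 5702 N, A_y = 1847 N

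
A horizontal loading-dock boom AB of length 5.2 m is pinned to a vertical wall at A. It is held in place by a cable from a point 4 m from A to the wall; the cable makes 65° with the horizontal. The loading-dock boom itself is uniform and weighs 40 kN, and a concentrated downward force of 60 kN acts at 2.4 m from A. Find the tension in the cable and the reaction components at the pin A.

ΣM about A: T·sin65°·4 − 40·2.6 − 60·2.4 = 0 → T = 248/(4·0.906308) = 68.4094 ≈ 68.41 kN.
ΣF_x = 0: A_x − T·cos65° = 0 → A_x = 68.4094 × 0.422618 = 28.91 kN.
ΣF_y = 0: A_y + T·sin65° − 40 − 60 = 0 → A_y = 100 − 68.4094 × 0.906308 = 38.00 kN.

T = 68.41 kN, A_x = 28.91 kN, A_y = 38.00 kN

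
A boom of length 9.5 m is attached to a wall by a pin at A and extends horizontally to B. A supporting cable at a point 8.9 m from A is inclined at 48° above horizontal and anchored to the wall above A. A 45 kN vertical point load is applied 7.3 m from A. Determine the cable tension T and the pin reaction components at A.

T = 49.67 kN, A_x = 33.23 kN, A_y = 8.090 kN

ΣM about A: T·sin48°·8.9 − 45·7.3 = 0 → T = 328.5/(8.9·0.743145) = 49.6674 ≈ 49.67 kN.
ΣF_x = 0: A_x − T·cos48° = 0 → A_x = 49.6674 × 0.669131 = 33.23 kN.
ΣF_y = 0: A_y + T·sin48° − 45 = 0 → A_y = 45 − 49.6674 × 0.743145 = 8.090 kN.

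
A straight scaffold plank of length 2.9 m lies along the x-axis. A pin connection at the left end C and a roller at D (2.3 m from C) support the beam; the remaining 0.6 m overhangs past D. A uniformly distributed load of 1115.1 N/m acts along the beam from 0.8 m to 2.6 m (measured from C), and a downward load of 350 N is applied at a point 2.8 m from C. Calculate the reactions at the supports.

C_x = 0, C_y = 447.5 N, D_y = 1910 N

Resultant of the distributed load: 1115.1 × 1.8 = 2007.18 N at 1.7 m from C.
Taking moments about C: D_y·2.3 − (1115.1·1.8)·1.7 − 350·2.8 = 0 → D_y = 4392.206/2.3 = 1909.65 ≈ 1910 N.
ΣF_y = 0: C_y + 1909.65 − 1115.1·1.8 − 350 = 0 → C_y = 447.5 N.
ΣF_x = 0: no horizontal applied forces, so C_x = 0.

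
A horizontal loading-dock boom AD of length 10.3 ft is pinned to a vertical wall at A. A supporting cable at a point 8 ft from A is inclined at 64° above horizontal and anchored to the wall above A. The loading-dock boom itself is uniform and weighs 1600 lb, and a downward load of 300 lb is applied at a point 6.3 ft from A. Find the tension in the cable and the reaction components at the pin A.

ΣM about A: T·sin64°·8 − 1600·5.15 − 300·6.3 = 0 → T = 10130/(8·0.898794) = 1408.83 ≈ 1409 lb.
ΣF_x = 0: A_x − T·cos64° = 0 → A_x = 1408.83 × 0.438371 = 617.6 lb.
ΣF_y = 0: A_y + T·sin64° − 1600 − 300 = 0 → A_y = 1900 − 1408.83 × 0.898794 = 633.8 lb.

T = 1409 lb, A_x = 617.6 lb, A_y = 633.8 lb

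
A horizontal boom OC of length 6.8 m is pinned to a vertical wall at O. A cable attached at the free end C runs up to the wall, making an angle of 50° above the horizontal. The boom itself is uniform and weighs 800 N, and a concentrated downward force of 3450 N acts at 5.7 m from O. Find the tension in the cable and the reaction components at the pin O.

ΣM about O: T·sin50°·6.8 − 800·3.4 − 3450·5.7 = 0 → T = 22385/(6.8·0.766044) = 4297.29 ≈ 4297 N.
ΣF_x = 0: O_x − T·cos50° = 0 → O_x = 4297.29 × 0.642788 = 2762 N.
ΣF_y = 0: O_y + T·sin50° − 800 − 3450 = 0 → O_y = 4250 − 4297.29 × 0.766044 = 958.1 N.

T = 4297 N, O_x = 2762 N, O_y = 958.1 N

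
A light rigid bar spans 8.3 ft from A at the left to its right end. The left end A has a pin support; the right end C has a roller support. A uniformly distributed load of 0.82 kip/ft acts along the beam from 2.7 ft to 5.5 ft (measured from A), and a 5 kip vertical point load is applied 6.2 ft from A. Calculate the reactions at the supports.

A_x = 0, A_y = 2.427 kip, C_y = 4.869 kip

Resultant of the distributed load: 0.82 × 2.8 = 2.296 kip at 4.1 ft from A.
Moments about A: C_y·8.3 − (0.82·2.8)·4.1 − 5·6.2 = 0 → C_y = 40.4136/8.3 = 4.86911 ≈ 4.869 kip.
ΣF_y = 0: A_y + 4.86911 − 0.82·2.8 − 5 = 0 → A_y = 2.427 kip.
ΣF_x = 0: no horizontal applied forces, so A_x = 0.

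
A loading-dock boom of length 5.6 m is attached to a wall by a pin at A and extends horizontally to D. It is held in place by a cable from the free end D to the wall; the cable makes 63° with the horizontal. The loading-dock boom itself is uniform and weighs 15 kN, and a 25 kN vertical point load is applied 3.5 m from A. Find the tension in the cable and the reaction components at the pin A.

T = 25.95 kN, A_x = 11.78 kN, A_y = 16.87 kN

ΣM about A: T·sin63°·5.6 − 15·2.8 − 25·3.5 = 0 → T = 129.5/(5.6·0.891007) = 25.9538 ≈ 25.95 kN.
ΣF_x = 0: A_x − T·cos63° = 0 → A_x = 25.9538 × 0.45399 = 11.78 kN.
ΣF_y = 0: A_y + T·sin63° − 15 − 25 = 0 → A_y = 40 − 25.9538 × 0.891007 = 16.87 kN.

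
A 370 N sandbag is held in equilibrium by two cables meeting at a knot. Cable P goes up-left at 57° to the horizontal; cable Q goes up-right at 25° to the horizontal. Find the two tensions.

T_P = 338.6 N, T_Q = 203.5 N

ΣF_x = 0: −T_P·cos57° + T_Q·cos25° = 0 → T_Q = 0.600943·T_P.
ΣF_y = 0: T_P·sin57° + T_Q·sin25° = 370.
Substitute: T_P·(0.838671 + 0.600943·0.422618) = 370 → T_P = 338.629 ≈ 338.6 N.
Then T_Q = 0.600943 × 338.629 = 203.5 N.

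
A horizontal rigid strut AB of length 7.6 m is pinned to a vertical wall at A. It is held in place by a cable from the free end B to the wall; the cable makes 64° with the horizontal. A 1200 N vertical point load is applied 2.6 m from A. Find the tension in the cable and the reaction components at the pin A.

T = 456.8 N, A_x = 200.2 N, A_y = 789.5 N

ΣM about A: T·sin64°·7.6 − 1200·2.6 = 0 → T = 3120/(7.6·0.898794) = 456.752 ≈ 456.8 N.
ΣF_x = 0: A_x − T·cos64° = 0 → A_x = 456.752 × 0.438371 = 200.2 N.
ΣF_y = 0: A_y + T·sin64° − 1200 = 0 → A_y = 1200 − 456.752 × 0.898794 = 789.5 N.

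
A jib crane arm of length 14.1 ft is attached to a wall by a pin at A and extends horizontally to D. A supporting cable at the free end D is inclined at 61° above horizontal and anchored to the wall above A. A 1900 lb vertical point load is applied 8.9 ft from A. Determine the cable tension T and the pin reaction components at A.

T = 1371 lb, A_x = 664.8 lb, A_y = 700.7 lb

ΣM about A: T·sin61°·14.1 − 1900·8.9 = 0 → T = 16910/(14.1·0.87462) = 1371.21 ≈ 1371 lb.
ΣF_x = 0: A_x − T·cos61° = 0 → A_x = 1371.21 × 0.48481 = 664.8 lb.
ΣF_y = 0: A_y + T·sin61° − 1900 = 0 → A_y = 1900 − 1371.21 × 0.87462 = 700.7 lb.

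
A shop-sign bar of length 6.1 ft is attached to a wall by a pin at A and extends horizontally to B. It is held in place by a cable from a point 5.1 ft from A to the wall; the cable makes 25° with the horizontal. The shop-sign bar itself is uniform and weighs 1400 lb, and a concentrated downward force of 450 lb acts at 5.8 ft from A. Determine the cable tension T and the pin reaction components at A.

T = 3192 lb, A_x = 2893 lb, A_y = 501.0 lb

ΣM about A: T·sin25°·5.1 − 1400·3.05 − 450·5.8 = 0 → T = 6880/(5.1·0.422618) = 3192.05 ≈ 3192 lb.
ΣF_x = 0: A_x − T·cos25° = 0 → A_x = 3192.05 × 0.906308 = 2893 lb.
ΣF_y = 0: A_y + T·sin25° − 1400 − 450 = 0 → A_y = 1850 − 3192.05 × 0.422618 = 501.0 lb.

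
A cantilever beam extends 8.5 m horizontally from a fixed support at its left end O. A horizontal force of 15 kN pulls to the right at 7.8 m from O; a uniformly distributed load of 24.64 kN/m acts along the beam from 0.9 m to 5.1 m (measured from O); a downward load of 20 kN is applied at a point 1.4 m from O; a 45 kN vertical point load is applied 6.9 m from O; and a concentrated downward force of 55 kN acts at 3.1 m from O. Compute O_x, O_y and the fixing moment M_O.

O_x = -15.00 kN, O_y = 223.5 kN, M_O = 819.5 kN·m

Resultant of the distributed load: 24.64 × 4.2 = 103.488 kN at 3 m from O.
ΣF_x = 0: O_x + 15 = 0 → O_x = -15.00 kN.
ΣF_y = 0: O_y − 24.64·4.2 − 20 − 45 − 55 = 0 → O_y = 223.5 kN.
ΣM about O: M_O − (24.64·4.2)·3 − 20·1.4 − 45·6.9 − 55·3.1 = 0 → M_O = 819.5 kN·m.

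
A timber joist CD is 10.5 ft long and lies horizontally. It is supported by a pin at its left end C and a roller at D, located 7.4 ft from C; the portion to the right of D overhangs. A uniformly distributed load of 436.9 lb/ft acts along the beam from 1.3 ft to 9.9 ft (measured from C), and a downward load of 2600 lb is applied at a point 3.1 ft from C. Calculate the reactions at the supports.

Resultant of the distributed load: 436.9 × 8.6 = 3757.34 lb at 5.6 ft from C.
Taking moments about C: D_y·7.4 − (436.9·8.6)·5.6 − 2600·3.1 = 0 → D_y = 29101.104/7.4 = 3932.58 ≈ 3933 lb.
ΣF_y = 0: C_y + 3932.58 − 436.9·8.6 − 2600 = 0 → C_y = 2425 lb.
ΣF_x = 0: no horizontal applied forces, so C_x = 0.

C_x = 0, C_y = 2425 lb, D_y = 3933 lb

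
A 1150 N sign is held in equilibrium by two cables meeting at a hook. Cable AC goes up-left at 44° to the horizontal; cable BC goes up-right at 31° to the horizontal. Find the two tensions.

ΣF_x = 0: −T_AC·cos44° + T_BC·cos31° = 0 → T_BC = 0.839206·T_AC.
ΣF_y = 0: T_AC·sin44° + T_BC·sin31° = 1150.
Substitute: T_AC·(0.694658 + 0.839206·0.515038) = 1150 → T_AC = 1020.52 ≈ 1021 N.
Then T_BC = 0.839206 × 1020.52 = 856.4 N.

T_AC = 1021 N, T_BC = 856.4 N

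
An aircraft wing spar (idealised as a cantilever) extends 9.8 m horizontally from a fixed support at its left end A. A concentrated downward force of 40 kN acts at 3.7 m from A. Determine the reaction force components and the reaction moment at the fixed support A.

ΣF_x = 0: A_x = 0.
ΣF_y = 0: A_y − 40 = 0 → A_y = 40.00 kN.
ΣM about A: M_A − 40·3.7 = 0 → M_A = 148.0 kN·m.

A_x = 0, A_y = 40.00 kN, M_A = 148.0 kN·m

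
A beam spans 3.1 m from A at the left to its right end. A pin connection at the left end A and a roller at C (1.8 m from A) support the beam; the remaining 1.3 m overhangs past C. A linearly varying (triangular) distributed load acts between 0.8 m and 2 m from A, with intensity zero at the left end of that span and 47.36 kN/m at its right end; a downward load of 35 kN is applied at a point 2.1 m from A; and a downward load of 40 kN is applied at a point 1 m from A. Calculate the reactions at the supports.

Resultant of the triangular load: ½ × 47.36 × 1.2 = 28.416 kN, acting at 1.6 m from A (one-third of the span from the peak).
Moments about A: C_y·1.8 − (½·47.36·1.2)·1.6 − 35·2.1 − 40·1 = 0 → C_y = 158.9656/1.8 = 88.3142 ≈ 88.31 kN.
ΣF_y = 0: A_y + 88.3142 − ½·47.36·1.2 − 35 − 40 = 0 → A_y = 15.10 kN.
ΣF_x = 0: no horizontal applied forces, so A_x = 0.

A_x = 0, A_y = 15.10 kN, C_y = 88.31 kN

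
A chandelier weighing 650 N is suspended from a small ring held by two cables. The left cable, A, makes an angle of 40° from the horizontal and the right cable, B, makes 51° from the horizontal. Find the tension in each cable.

ΣF_x = 0: −T_A·cos40° + T_B·cos51° = 0 → T_B = 1.21726·T_A.
ΣF_y = 0: T_A·sin40° + T_B·sin51° = 650.
Substitute: T_A·(0.642788 + 1.21726·0.777146) = 650 → T_A = 409.12 ≈ 409.1 N.
Then T_B = 1.21726 × 409.12 = 498.0 N.

T_A = 409.1 N, T_B = 498.0 N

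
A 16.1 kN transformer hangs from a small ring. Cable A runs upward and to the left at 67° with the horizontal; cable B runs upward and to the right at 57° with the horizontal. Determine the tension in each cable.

T_A = 10.58 kN, T_B = 7.588 kN

ΣF_x = 0: −T_A·cos67° + T_B·cos57° = 0 → T_B = 0.717413·T_A.
ΣF_y = 0: T_A·sin67° + T_B·sin57° = 16.1.
Substitute: T_A·(0.920505 + 0.717413·0.838671) = 16.1 → T_A = 10.5769 ≈ 10.58 kN.
Then T_B = 0.717413 × 10.5769 = 7.588 kN.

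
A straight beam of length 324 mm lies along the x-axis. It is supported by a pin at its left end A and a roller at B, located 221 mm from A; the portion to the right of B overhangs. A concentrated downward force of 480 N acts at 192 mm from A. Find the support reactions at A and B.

ΣM about A: B_y·221 − 480·192 = 0 → B_y = 92160/221 = 417.014 ≈ 417.0 N.
ΣF_y = 0: A_y + 417.014 − 480 = 0 → A_y = 62.99 N.
ΣF_x = 0: no horizontal applied forces, so A_x = 0.

A_x = 0, A_y = 62.99 N, B_y = 417.0 N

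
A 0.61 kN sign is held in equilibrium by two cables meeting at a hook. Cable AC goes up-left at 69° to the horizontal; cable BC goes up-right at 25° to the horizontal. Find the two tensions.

ΣF_x = 0: −T_AC·cos69° + T_BC·cos25° = 0 → T_BC = 0.395415·T_AC.
ΣF_y = 0: T_AC·sin69° + T_BC·sin25° = 0.61.
Substitute: T_AC·(0.93358 + 0.395415·0.422618) = 0.61 → T_AC = 0.554198 ≈ 0.5542 kN.
Then T_BC = 0.395415 × 0.554198 = 0.2191 kN.

T_AC = 0.5542 kN, T_BC = 0.2191 kN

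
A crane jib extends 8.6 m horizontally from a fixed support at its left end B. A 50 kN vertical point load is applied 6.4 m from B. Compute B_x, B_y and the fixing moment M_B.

ΣF_x = 0: B_x = 0.
ΣF_y = 0: B_y − 50 = 0 → B_y = 50.00 kN.
ΣM about B: M_B − 50·6.4 = 0 → M_B = 320.0 kN·m.

B_x = 0, B_y = 50.00 kN, M_B = 320.0 kN·m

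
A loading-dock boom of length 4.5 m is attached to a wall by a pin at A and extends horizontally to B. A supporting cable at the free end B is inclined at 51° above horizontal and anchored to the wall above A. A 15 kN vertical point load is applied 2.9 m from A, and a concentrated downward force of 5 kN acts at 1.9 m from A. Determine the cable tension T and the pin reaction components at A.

T = 15.16 kN, A_x = 9.537 kN, A_y = 8.222 kN

ΣM about A: T·sin51°·4.5 − 15·2.9 − 5·1.9 = 0 → T = 53/(4.5·0.777146) = 15.1552 ≈ 15.16 kN.
ΣF_x = 0: A_x − T·cos51° = 0 → A_x = 15.1552 × 0.62932 = 9.537 kN.
ΣF_y = 0: A_y + T·sin51° − 15 − 5 = 0 → A_y = 20 − 15.1552 × 0.777146 = 8.222 kN.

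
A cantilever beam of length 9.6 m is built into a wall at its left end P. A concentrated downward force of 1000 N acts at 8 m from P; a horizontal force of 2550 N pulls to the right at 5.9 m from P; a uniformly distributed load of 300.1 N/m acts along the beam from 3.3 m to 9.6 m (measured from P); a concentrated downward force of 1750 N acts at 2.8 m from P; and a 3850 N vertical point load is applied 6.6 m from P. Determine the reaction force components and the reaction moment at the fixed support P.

Resultant of the distributed load: 300.1 × 6.3 = 1890.63 N at 6.45 m from P.
ΣF_x = 0: P_x + 2550 = 0 → P_x = -2550 N.
ΣF_y = 0: P_y − 1000 − 300.1·6.3 − 1750 − 3850 = 0 → P_y = 8491 N.
ΣM about P: M_P − 1000·8 − (300.1·6.3)·6.45 − 1750·2.8 − 3850·6.6 = 0 → M_P = 50500 N·m.

P_x = -2550 N, P_y = 8491 N, M_P = 50500 N·m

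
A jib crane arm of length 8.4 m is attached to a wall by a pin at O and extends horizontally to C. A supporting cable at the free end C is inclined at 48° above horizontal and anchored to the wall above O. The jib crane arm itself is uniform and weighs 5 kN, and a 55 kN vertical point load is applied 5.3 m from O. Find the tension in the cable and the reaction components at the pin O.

ΣM about O: T·sin48°·8.4 − 5·4.2 − 55·5.3 = 0 → T = 312.5/(8.4·0.743145) = 50.0607 ≈ 50.06 kN.
ΣF_x = 0: O_x − T·cos48° = 0 → O_x = 50.0607 × 0.669131 = 33.50 kN.
ΣF_y = 0: O_y + T·sin48° − 5 − 55 = 0 → O_y = 60 − 50.0607 × 0.743145 = 22.80 kN.

T = 50.06 kN, O_x = 33.50 kN, O_y = 22.80 kN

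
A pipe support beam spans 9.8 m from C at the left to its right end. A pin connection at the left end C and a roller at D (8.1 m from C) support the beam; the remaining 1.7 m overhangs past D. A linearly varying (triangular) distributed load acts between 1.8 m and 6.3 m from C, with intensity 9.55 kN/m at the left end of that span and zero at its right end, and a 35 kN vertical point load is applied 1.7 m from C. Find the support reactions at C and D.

C_x = 0, C_y = 40.39 kN, D_y = 16.10 kN

Resultant of the triangular load: ½ × 9.55 × 4.5 = 21.4875 kN, acting at 3.3 m from C (one-third of the span from the peak).
ΣM about C: D_y·8.1 − (½·9.55·4.5)·3.3 − 35·1.7 = 0 → D_y = 130.40875/8.1 = 16.0998 ≈ 16.10 kN.
ΣF_y = 0: C_y + 16.0998 − ½·9.55·4.5 − 35 = 0 → C_y = 40.39 kN.
ΣF_x = 0: no horizontal applied forces, so C_x = 0.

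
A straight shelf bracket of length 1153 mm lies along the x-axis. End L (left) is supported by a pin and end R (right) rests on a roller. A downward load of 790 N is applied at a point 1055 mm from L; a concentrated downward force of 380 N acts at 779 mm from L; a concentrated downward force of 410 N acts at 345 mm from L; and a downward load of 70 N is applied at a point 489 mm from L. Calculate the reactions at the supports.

L_x = 0, L_y = 518.0 N, R_y = 1132 N

ΣM about L: R_y·1153 − 790·1055 − 380·779 − 410·345 − 70·489 = 0 → R_y = 1305150/1153 = 1131.96 ≈ 1132 N.
ΣF_y = 0: L_y + 1131.96 − 790 − 380 − 410 − 70 = 0 → L_y = 518.0 N.
ΣF_x = 0: no horizontal applied forces, so L_x = 0.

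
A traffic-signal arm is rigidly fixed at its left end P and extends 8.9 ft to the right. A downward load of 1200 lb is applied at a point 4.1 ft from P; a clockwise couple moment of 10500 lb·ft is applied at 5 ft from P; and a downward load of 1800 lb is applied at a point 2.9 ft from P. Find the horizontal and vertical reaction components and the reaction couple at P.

P_x = 0, P_y = 3000 lb, M_P = 20640 lb·ft

ΣF_x = 0: P_x = 0.
ΣF_y = 0: P_y − 1200 − 1800 = 0 → P_y = 3000 lb.
ΣM about P: M_P − 1200·4.1 − 10500 − 1800·2.9 = 0 → M_P = 20640 lb·ft.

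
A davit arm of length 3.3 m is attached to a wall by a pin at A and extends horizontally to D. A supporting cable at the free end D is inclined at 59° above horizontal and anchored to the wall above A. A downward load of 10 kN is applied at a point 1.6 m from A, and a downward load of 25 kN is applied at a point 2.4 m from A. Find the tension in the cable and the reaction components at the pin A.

T = 26.87 kN, A_x = 13.84 kN, A_y = 11.97 kN

ΣM about A: T·sin59°·3.3 − 10·1.6 − 25·2.4 = 0 → T = 76/(3.3·0.857167) = 26.8679 ≈ 26.87 kN.
ΣF_x = 0: A_x − T·cos59° = 0 → A_x = 26.8679 × 0.515038 = 13.84 kN.
ΣF_y = 0: A_y + T·sin59° − 10 − 25 = 0 → A_y = 35 − 26.8679 × 0.857167 = 11.97 kN.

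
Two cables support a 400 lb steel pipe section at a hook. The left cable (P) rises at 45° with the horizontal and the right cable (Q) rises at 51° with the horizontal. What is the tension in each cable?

T_P = 253.1 lb, T_Q = 284.4 lb

ΣF_x = 0: −T_P·cos45° + T_Q·cos51° = 0 → T_Q = 1.1236·T_P.
ΣF_y = 0: T_P·sin45° + T_Q·sin51° = 400.
Substitute: T_P·(0.707107 + 1.1236·0.777146) = 400 → T_P = 253.115 ≈ 253.1 lb.
Then T_Q = 1.1236 × 253.115 = 284.4 lb.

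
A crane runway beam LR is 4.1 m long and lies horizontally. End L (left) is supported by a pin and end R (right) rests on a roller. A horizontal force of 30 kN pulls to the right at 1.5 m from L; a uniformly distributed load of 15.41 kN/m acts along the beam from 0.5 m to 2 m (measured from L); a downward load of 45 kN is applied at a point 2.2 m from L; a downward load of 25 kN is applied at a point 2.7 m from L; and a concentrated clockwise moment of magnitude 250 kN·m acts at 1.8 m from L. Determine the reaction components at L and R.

L_x = -30.00 kN, L_y = -15.52 kN, R_y = 108.6 kN

Resultant of the distributed load: 15.41 × 1.5 = 23.115 kN at 1.25 m from L.
ΣM about L: R_y·4.1 − (15.41·1.5)·1.25 − 45·2.2 − 25·2.7 − 250 = 0 → R_y = 445.39375/4.1 = 108.633 ≈ 108.6 kN.
ΣF_y = 0: L_y + 108.633 − 15.41·1.5 − 45 − 25 = 0 → L_y = -15.52 kN.
ΣF_x = 0: L_x + 30 = 0 → L_x = -30.00 kN.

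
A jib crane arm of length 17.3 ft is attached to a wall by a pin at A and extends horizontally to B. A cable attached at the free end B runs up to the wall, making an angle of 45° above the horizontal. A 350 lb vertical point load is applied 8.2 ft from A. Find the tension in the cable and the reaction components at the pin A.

ΣM about A: T·sin45°·17.3 − 350·8.2 = 0 → T = 2870/(17.3·0.707107) = 234.612 ≈ 234.6 lb.
ΣF_x = 0: A_x − T·cos45° = 0 → A_x = 234.612 × 0.707107 = 165.9 lb.
ΣF_y = 0: A_y + T·sin45° − 350 = 0 → A_y = 350 − 234.612 × 0.707107 = 184.1 lb.

T = 234.6 lb, A_x = 165.9 lb, A_y = 184.1 lb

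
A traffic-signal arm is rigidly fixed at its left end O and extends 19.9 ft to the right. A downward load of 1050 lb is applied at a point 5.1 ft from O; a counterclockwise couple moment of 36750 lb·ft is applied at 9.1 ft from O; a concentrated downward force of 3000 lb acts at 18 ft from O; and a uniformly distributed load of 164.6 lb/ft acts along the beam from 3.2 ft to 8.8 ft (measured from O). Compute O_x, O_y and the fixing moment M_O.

Resultant of the distributed load: 164.6 × 5.6 = 921.76 lb at 6 ft from O.
ΣF_x = 0: O_x = 0.
ΣF_y = 0: O_y − 1050 − 3000 − 164.6·5.6 = 0 → O_y = 4972 lb.
ΣM about O: M_O − 1050·5.1 + 36750 − 3000·18 − (164.6·5.6)·6 = 0 → M_O = 28140 lb·ft.

O_x = 0, O_y = 4972 lb, M_O = 28140 lb·ft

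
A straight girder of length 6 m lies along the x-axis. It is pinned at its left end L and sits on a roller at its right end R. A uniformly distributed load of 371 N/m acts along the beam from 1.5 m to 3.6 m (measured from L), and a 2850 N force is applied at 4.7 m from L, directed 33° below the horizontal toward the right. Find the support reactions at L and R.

L_x = -2390 N, L_y = 784.3 N, R_y = 1547 N

Resultant of the distributed load: 371 × 2.1 = 779.1 N at 2.55 m from L.
Moments about L: R_y·6 − (371·2.1)·2.55 − 2850·sin33°·4.7 = 0 → R_y = 9282.14/6 = 1547.02 ≈ 1547 N.
ΣF_y = 0: L_y + 1547.02 − 371·2.1 − 2850·sin33° = 0 → L_y = 784.3 N.
ΣF_x = 0: L_x + 2850·cos33° = 0 → L_x = -2390 N.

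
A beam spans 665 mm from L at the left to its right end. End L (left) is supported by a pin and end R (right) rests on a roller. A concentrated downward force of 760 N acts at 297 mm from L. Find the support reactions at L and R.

Moments about L: R_y·665 − 760·297 = 0 → R_y = 225720/665 = 339.429 ≈ 339.4 N.
ΣF_y = 0: L_y + 339.429 − 760 = 0 → L_y = 420.6 N.
ΣF_x = 0: no horizontal applied forces, so L_x = 0.

L_x = 0, L_y = 420.6 N, R_y = 339.4 N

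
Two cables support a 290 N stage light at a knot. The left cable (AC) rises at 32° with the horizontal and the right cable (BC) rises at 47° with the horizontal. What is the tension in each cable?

T_AC = 201.5 N, T_BC = 250.5 N

ΣF_x = 0: −T_AC·cos32° + T_BC·cos47° = 0 → T_BC = 1.24348·T_AC.
ΣF_y = 0: T_AC·sin32° + T_BC·sin47° = 290.
Substitute: T_AC·(0.529919 + 1.24348·0.731354) = 290 → T_AC = 201.481 ≈ 201.5 N.
Then T_BC = 1.24348 × 201.481 = 250.5 N.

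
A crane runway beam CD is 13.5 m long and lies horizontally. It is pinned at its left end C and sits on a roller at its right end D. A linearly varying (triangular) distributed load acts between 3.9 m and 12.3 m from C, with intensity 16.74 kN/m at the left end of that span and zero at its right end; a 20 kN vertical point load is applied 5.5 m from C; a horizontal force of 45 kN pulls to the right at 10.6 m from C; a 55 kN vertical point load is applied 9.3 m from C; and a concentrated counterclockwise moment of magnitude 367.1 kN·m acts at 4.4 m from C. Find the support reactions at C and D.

Resultant of the triangular load: ½ × 16.74 × 8.4 = 70.308 kN, acting at 6.7 m from C (one-third of the span from the peak).
Moments about C: D_y·13.5 − (½·16.74·8.4)·6.7 − 20·5.5 − 55·9.3 + 367.1 = 0 → D_y = 725.4636/13.5 = 53.738 ≈ 53.74 kN.
ΣF_y = 0: C_y + 53.738 − ½·16.74·8.4 − 20 − 55 = 0 → C_y = 91.57 kN.
ΣF_x = 0: C_x + 45 = 0 → C_x = -45.00 kN.

C_x = -45.00 kN, C_y = 91.57 kN, D_y = 53.74 kN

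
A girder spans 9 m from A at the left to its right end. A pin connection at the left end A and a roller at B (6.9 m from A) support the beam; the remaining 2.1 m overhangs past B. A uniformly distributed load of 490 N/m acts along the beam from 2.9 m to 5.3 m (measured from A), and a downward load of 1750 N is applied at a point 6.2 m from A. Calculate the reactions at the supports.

Resultant of the distributed load: 490 × 2.4 = 1176 N at 4.1 m from A.
Taking moments about A: B_y·6.9 − (490·2.4)·4.1 − 1750·6.2 = 0 → B_y = 15671.6/6.9 = 2271.25 ≈ 2271 N.
ΣF_y = 0: A_y + 2271.25 − 490·2.4 − 1750 = 0 → A_y = 654.8 N.
ΣF_x = 0: no horizontal applied forces, so A_x = 0.

A_x = 0, A_y = 654.8 N, B_y = 2271 N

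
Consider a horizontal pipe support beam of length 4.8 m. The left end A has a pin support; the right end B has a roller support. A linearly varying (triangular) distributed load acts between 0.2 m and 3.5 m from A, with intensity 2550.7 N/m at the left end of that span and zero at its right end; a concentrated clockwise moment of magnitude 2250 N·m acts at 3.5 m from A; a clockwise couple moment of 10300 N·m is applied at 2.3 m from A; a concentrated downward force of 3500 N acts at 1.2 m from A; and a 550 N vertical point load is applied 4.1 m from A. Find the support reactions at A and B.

A_x = 0, A_y = 3159 N, B_y = 5099 N

Resultant of the triangular load: ½ × 2550.7 × 3.3 = 4208.655 N, acting at 1.3 m from A (one-third of the span from the peak).
ΣM about A: B_y·4.8 − (½·2550.7·3.3)·1.3 − 2250 − 10300 − 3500·1.2 − 550·4.1 = 0 → B_y = 24476.2515/4.8 = 5099.22 ≈ 5099 N.
ΣF_y = 0: A_y + 5099.22 − ½·2550.7·3.3 − 3500 − 550 = 0 → A_y = 3159 N.
ΣF_x = 0: no horizontal applied forces, so A_x = 0.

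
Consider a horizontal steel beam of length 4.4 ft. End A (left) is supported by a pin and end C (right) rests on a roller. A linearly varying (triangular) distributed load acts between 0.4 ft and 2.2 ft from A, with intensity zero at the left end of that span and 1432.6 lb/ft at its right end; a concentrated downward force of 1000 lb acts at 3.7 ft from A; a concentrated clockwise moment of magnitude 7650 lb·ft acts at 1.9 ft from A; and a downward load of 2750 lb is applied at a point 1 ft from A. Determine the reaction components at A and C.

Resultant of the triangular load: ½ × 1432.6 × 1.8 = 1289.34 lb, acting at 1.6 ft from A (one-third of the span from the peak).
ΣM about A: C_y·4.4 − (½·1432.6·1.8)·1.6 − 1000·3.7 − 7650 − 2750·1 = 0 → C_y = 16162.944/4.4 = 3673.4 ≈ 3673 lb.
ΣF_y = 0: A_y + 3673.4 − ½·1432.6·1.8 − 1000 − 2750 = 0 → A_y = 1366 lb.
ΣF_x = 0: no horizontal applied forces, so A_x = 0.

A_x = 0, A_y = 1366 lb, C_y = 3673 lb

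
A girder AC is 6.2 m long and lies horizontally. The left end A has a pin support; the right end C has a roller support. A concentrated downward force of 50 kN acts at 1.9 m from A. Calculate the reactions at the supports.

A_x = 0, A_y = 34.68 kN, C_y = 15.32 kN

ΣM about A: C_y·6.2 − 50·1.9 = 0 → C_y = 95/6.2 = 15.3226 ≈ 15.32 kN.
ΣF_y = 0: A_y + 15.3226 − 50 = 0 → A_y = 34.68 kN.
ΣF_x = 0: no horizontal applied forces, so A_x = 0.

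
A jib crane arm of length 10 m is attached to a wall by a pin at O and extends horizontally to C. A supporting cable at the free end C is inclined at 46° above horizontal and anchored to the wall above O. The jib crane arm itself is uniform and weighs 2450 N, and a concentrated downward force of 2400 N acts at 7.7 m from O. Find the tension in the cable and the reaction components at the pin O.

ΣM about O: T·sin46°·10 − 2450·5 − 2400·7.7 = 0 → T = 30730/(10·0.71934) = 4271.97 ≈ 4272 N.
ΣF_x = 0: O_x − T·cos46° = 0 → O_x = 4271.97 × 0.694658 = 2968 N.
ΣF_y = 0: O_y + T·sin46° − 2450 − 2400 = 0 → O_y = 4850 − 4271.97 × 0.71934 = 1777 N.

T = 4272 N, O_x = 2968 N, O_y = 1777 N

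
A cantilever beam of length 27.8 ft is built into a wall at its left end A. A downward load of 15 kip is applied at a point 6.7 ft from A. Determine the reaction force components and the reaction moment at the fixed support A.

ΣF_x = 0: A_x = 0.
ΣF_y = 0: A_y − 15 = 0 → A_y = 15.00 kip.
ΣM about A: M_A − 15·6.7 = 0 → M_A = 100.5 kip·ft.

A_x = 0, A_y = 15.00 kip, M_A = 100.5 kip·ft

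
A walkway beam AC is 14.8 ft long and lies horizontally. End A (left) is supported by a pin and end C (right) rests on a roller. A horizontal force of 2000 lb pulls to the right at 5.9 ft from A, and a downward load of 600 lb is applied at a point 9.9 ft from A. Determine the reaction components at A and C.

ΣM about A: C_y·14.8 − 600·9.9 = 0 → C_y = 5940/14.8 = 401.351 ≈ 401.4 lb.
ΣF_y = 0: A_y + 401.351 − 600 = 0 → A_y = 198.6 lb.
ΣF_x = 0: A_x + 2000 = 0 → A_x = -2000 lb.

A_x = -2000 lb, A_y = 198.6 lb, C_y = 401.4 lb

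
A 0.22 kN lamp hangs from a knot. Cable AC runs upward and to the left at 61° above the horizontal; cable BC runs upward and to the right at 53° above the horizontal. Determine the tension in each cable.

T_AC = 0.1449 kN, T_BC = 0.1168 kN

ΣF_x = 0: −T_AC·cos61° + T_BC·cos53° = 0 → T_BC = 0.805579·T_AC.
ΣF_y = 0: T_AC·sin61° + T_BC·sin53° = 0.22.
Substitute: T_AC·(0.87462 + 0.805579·0.798636) = 0.22 → T_AC = 0.144929 ≈ 0.1449 kN.
Then T_BC = 0.805579 × 0.144929 = 0.1168 kN.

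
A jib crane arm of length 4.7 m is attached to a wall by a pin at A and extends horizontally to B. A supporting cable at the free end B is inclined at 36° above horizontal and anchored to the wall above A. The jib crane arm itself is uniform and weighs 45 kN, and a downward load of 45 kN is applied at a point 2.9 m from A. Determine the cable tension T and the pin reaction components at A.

T = 85.52 kN, A_x = 69.19 kN, A_y = 39.73 kN

ΣM about A: T·sin36°·4.7 − 45·2.35 − 45·2.9 = 0 → T = 236.25/(4.7·0.587785) = 85.5176 ≈ 85.52 kN.
ΣF_x = 0: A_x − T·cos36° = 0 → A_x = 85.5176 × 0.809017 = 69.19 kN.
ΣF_y = 0: A_y + T·sin36° − 45 − 45 = 0 → A_y = 90 − 85.5176 × 0.587785 = 39.73 kN.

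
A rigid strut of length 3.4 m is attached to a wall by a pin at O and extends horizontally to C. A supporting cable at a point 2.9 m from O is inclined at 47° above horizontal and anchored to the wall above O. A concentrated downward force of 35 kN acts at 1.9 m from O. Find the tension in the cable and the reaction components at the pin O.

T = 31.35 kN, O_x = 21.38 kN, O_y = 12.07 kN

ΣM about O: T·sin47°·2.9 − 35·1.9 = 0 → T = 66.5/(2.9·0.731354) = 31.3542 ≈ 31.35 kN.
ΣF_x = 0: O_x − T·cos47° = 0 → O_x = 31.3542 × 0.681998 = 21.38 kN.
ΣF_y = 0: O_y + T·sin47° − 35 = 0 → O_y = 35 − 31.3542 × 0.731354 = 12.07 kN.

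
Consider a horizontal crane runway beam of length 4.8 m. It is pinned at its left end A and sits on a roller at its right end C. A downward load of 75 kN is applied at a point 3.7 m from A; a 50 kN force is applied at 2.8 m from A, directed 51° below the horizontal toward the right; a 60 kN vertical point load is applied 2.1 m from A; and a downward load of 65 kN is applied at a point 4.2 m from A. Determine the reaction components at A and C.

Moments about A: C_y·4.8 − 75·3.7 − 50·sin51°·2.8 − 60·2.1 − 65·4.2 = 0 → C_y = 785.3/4.8 = 163.604 ≈ 163.6 kN.
ΣF_y = 0: A_y + 163.604 − 75 − 50·sin51° − 60 − 65 = 0 → A_y = 75.25 kN.
ΣF_x = 0: A_x + 50·cos51° = 0 → A_x = -31.47 kN.

A_x = -31.47 kN, A_y = 75.25 kN, C_y = 163.6 kN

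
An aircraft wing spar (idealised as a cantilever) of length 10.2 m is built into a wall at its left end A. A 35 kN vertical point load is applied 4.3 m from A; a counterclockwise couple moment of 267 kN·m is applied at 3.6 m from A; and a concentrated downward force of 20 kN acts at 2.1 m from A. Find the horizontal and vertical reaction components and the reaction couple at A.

A_x = 0, A_y = 55.00 kN, M_A = -74.50 kN·m

ΣF_x = 0: A_x = 0.
ΣF_y = 0: A_y − 35 − 20 = 0 → A_y = 55.00 kN.
ΣM about A: M_A − 35·4.3 + 267 − 20·2.1 = 0 → M_A = -74.50 kN·m.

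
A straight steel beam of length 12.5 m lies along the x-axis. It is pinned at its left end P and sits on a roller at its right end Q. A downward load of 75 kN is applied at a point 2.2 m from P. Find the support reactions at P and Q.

ΣM about P: Q_y·12.5 − 75·2.2 = 0 → Q_y = 165/12.5 = 13.20 kN.
ΣF_y = 0: P_y + 13.2 − 75 = 0 → P_y = 61.80 kN.
ΣF_x = 0: no horizontal applied forces, so P_x = 0.

P_x = 0, P_y = 61.80 kN, Q_y = 13.20 kN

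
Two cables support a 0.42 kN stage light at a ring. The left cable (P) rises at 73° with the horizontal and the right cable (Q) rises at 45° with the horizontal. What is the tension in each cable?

ΣF_x = 0: −T_P·cos73° + T_Q·cos45° = 0 → T_Q = 0.413476·T_P.
ΣF_y = 0: T_P·sin73° + T_Q·sin45° = 0.42.
Substitute: T_P·(0.956305 + 0.413476·0.707107) = 0.42 → T_P = 0.336356 ≈ 0.3364 kN.
Then T_Q = 0.413476 × 0.336356 = 0.1391 kN.

T_P = 0.3364 kN, T_Q = 0.1391 kN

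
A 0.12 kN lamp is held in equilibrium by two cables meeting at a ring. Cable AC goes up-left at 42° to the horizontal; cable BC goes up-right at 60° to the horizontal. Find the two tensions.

T_AC = 0.06134 kN, T_BC = 0.09117 kN

ΣF_x = 0: −T_AC·cos42° + T_BC·cos60° = 0 → T_BC = 1.48629·T_AC.
ΣF_y = 0: T_AC·sin42° + T_BC·sin60° = 0.12.
Substitute: T_AC·(0.669131 + 1.48629·0.866025) = 0.12 → T_AC = 0.0613404 ≈ 0.06134 kN.
Then T_BC = 1.48629 × 0.0613404 = 0.09117 kN.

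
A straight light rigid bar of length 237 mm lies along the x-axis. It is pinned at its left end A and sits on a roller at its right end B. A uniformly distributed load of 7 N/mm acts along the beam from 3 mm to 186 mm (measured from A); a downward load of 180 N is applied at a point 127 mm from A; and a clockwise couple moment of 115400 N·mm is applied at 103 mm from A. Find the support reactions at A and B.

A_x = 0, A_y = 366.8 N, B_y = 1094 N

Resultant of the distributed load: 7 × 183 = 1281 N at 94.5 mm from A.
Taking moments about A: B_y·237 − (7·183)·94.5 − 180·127 − 115400 = 0 → B_y = 259314.5/237 = 1094.15 ≈ 1094 N.
ΣF_y = 0: A_y + 1094.15 − 7·183 − 180 = 0 → A_y = 366.8 N.
ΣF_x = 0: no horizontal applied forces, so A_x = 0.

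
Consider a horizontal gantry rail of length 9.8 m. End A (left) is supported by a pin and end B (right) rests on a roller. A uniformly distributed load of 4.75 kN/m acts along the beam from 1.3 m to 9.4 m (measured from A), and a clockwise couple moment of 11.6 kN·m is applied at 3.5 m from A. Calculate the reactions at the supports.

Resultant of the distributed load: 4.75 × 8.1 = 38.475 kN at 5.35 m from A.
ΣM about A: B_y·9.8 − (4.75·8.1)·5.35 − 11.6 = 0 → B_y = 217.44125/9.8 = 22.1879 ≈ 22.19 kN.
ΣF_y = 0: A_y + 22.1879 − 4.75·8.1 = 0 → A_y = 16.29 kN.
ΣF_x = 0: no horizontal applied forces, so A_x = 0.

A_x = 0, A_y = 16.29 kN, B_y = 22.19 kN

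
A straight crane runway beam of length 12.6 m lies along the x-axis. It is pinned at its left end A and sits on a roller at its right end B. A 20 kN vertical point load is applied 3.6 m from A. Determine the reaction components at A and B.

A_x = 0, A_y = 14.29 kN, B_y = 5.714 kN

ΣM about A: B_y·12.6 − 20·3.6 = 0 → B_y = 72/12.6 = 5.71429 ≈ 5.714 kN.
ΣF_y = 0: A_y + 5.71429 − 20 = 0 → A_y = 14.29 kN.
ΣF_x = 0: no horizontal applied forces, so A_x = 0.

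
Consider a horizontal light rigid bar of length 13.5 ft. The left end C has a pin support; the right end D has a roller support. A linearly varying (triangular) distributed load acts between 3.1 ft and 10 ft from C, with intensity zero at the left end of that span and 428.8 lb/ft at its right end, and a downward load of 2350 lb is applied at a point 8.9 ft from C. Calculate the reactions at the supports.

Resultant of the triangular load: ½ × 428.8 × 6.9 = 1479.36 lb, acting at 7.7 ft from C (one-third of the span from the peak).
ΣM about C: D_y·13.5 − (½·428.8·6.9)·7.7 − 2350·8.9 = 0 → D_y = 32306.072/13.5 = 2393.04 ≈ 2393 lb.
ΣF_y = 0: C_y + 2393.04 − ½·428.8·6.9 − 2350 = 0 → C_y = 1436 lb.
ΣF_x = 0: no horizontal applied forces, so C_x = 0.

C_x = 0, C_y = 1436 lb, D_y = 2393 lb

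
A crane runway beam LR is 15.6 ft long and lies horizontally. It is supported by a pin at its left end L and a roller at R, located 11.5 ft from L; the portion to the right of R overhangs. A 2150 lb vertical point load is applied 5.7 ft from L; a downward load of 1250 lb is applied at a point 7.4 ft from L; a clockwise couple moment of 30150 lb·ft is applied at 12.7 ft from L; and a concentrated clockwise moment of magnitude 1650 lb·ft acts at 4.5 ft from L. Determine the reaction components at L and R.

ΣM about L: R_y·11.5 − 2150·5.7 − 1250·7.4 − 30150 − 1650 = 0 → R_y = 53305/11.5 = 4635.22 ≈ 4635 lb.
ΣF_y = 0: L_y + 4635.22 − 2150 − 1250 = 0 → L_y = -1235 lb.
ΣF_x = 0: no horizontal applied forces, so L_x = 0.

L_x = 0, L_y = -1235 lb, R_y = 4635 lb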